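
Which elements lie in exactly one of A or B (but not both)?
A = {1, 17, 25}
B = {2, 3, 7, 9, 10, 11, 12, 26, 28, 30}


A △ B = (A \ B) ∪ (B \ A) = elements in exactly one of A or B
A \ B = {1, 17, 25}
B \ A = {2, 3, 7, 9, 10, 11, 12, 26, 28, 30}
A △ B = {1, 2, 3, 7, 9, 10, 11, 12, 17, 25, 26, 28, 30}

A △ B = {1, 2, 3, 7, 9, 10, 11, 12, 17, 25, 26, 28, 30}


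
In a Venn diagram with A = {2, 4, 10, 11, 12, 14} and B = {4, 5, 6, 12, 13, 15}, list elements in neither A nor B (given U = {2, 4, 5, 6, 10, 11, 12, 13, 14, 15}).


A = {2, 4, 10, 11, 12, 14}
B = {4, 5, 6, 12, 13, 15}
Region: in neither A nor B (given U = {2, 4, 5, 6, 10, 11, 12, 13, 14, 15})
Elements: ∅

Elements in neither A nor B (given U = {2, 4, 5, 6, 10, 11, 12, 13, 14, 15}): ∅


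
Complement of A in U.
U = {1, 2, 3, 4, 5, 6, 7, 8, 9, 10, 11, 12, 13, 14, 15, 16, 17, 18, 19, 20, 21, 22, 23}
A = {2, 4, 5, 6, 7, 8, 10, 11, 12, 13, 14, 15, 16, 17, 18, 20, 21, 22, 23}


Aᶜ = U \ A = elements in U but not in A
U = {1, 2, 3, 4, 5, 6, 7, 8, 9, 10, 11, 12, 13, 14, 15, 16, 17, 18, 19, 20, 21, 22, 23}
A = {2, 4, 5, 6, 7, 8, 10, 11, 12, 13, 14, 15, 16, 17, 18, 20, 21, 22, 23}
Aᶜ = {1, 3, 9, 19}

Aᶜ = {1, 3, 9, 19}


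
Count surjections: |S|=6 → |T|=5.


n = |S| = 6, k = |T| = 5. Surjections via inclusion-exclusion:
S(n,k) = Σ(-1)^i × C(k,i) × (k-i)^n, i=0 to k
i=0: (-1)^0×C(5,0)×5^6 = 15625
i=1: (-1)^1×C(5,1)×4^6 = -20480
i=2: (-1)^2×C(5,2)×3^6 = 7290
i=3: (-1)^3×C(5,3)×2^6 = -640
i=4: (-1)^4×C(5,4)×1^6 = 5
i=5: (-1)^5×C(5,5)×0^6 = 0
Total = 1800

Number of surjections = 1800


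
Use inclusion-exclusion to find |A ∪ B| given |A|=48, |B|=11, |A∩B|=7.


|A ∪ B| = |A| + |B| - |A ∩ B|
= 48 + 11 - 7
= 52

|A ∪ B| = 52


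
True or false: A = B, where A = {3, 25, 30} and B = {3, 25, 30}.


Two sets are equal iff they have exactly the same elements.
A = {3, 25, 30}
B = {3, 25, 30}
Same elements → A = B

Yes, A = B


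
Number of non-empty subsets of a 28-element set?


Total subsets = 2^n = 2^28 = 268435456
Non-empty subsets exclude the empty set: 2^n - 1
= 268435456 - 1
= 268435455

Number of non-empty subsets = 268435455


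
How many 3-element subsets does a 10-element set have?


C(n,k) = n! / (k!(n-k)!)
C(10,3) = 10! / (3!7!)
= 120

C(10,3) = 120


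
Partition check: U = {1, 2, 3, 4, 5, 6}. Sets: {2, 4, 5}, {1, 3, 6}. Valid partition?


A partition requires: (1) non-empty parts, (2) pairwise disjoint, (3) union = U
Parts: {2, 4, 5}, {1, 3, 6}
Union of parts: {1, 2, 3, 4, 5, 6}
U = {1, 2, 3, 4, 5, 6}
All non-empty? True
Pairwise disjoint? True
Covers U? True

Yes, valid partition


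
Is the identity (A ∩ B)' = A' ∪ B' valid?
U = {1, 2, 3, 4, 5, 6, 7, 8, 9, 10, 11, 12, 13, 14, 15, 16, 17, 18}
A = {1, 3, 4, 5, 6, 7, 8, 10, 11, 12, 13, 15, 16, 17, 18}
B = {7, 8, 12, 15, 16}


LHS: A ∩ B = {7, 8, 12, 15, 16}
(A ∩ B)' = U \ (A ∩ B) = {1, 2, 3, 4, 5, 6, 9, 10, 11, 13, 14, 17, 18}
A' = {2, 9, 14}, B' = {1, 2, 3, 4, 5, 6, 9, 10, 11, 13, 14, 17, 18}
Claimed RHS: A' ∪ B' = {1, 2, 3, 4, 5, 6, 9, 10, 11, 13, 14, 17, 18}
Identity is VALID: LHS = RHS = {1, 2, 3, 4, 5, 6, 9, 10, 11, 13, 14, 17, 18} ✓

Identity is valid. (A ∩ B)' = A' ∪ B' = {1, 2, 3, 4, 5, 6, 9, 10, 11, 13, 14, 17, 18}


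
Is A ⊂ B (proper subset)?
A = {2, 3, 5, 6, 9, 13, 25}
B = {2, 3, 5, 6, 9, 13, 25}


A ⊂ B requires: A ⊆ B AND A ≠ B.
A ⊆ B? Yes
A = B? Yes
A = B, so A is not a PROPER subset.

No, A is not a proper subset of B


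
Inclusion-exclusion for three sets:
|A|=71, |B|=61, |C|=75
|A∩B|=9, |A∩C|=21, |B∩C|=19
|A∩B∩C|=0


|A∪B∪C| = |A|+|B|+|C| - |A∩B|-|A∩C|-|B∩C| + |A∩B∩C|
= 71+61+75 - 9-21-19 + 0
= 207 - 49 + 0
= 158

|A ∪ B ∪ C| = 158


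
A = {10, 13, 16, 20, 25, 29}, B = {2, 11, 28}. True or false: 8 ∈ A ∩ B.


A = {10, 13, 16, 20, 25, 29}, B = {2, 11, 28}
A ∩ B = elements in both A and B
A ∩ B = ∅
Checking if 8 ∈ A ∩ B
8 is not in A ∩ B → False

8 ∉ A ∩ B


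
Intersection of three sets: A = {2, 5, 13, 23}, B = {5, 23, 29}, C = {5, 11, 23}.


A ∩ B = {5, 23}
(A ∩ B) ∩ C = {5, 23}

A ∩ B ∩ C = {5, 23}


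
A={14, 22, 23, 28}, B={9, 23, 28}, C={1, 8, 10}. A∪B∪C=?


A ∪ B = {9, 14, 22, 23, 28}
(A ∪ B) ∪ C = {1, 8, 9, 10, 14, 22, 23, 28}

A ∪ B ∪ C = {1, 8, 9, 10, 14, 22, 23, 28}


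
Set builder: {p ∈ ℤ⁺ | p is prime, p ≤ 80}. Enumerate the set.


Checking each candidate:
Condition: primes ≤ 80
Result = {2, 3, 5, 7, 11, 13, 17, 19, 23, 29, 31, 37, 41, 43, 47, 53, 59, 61, 67, 71, 73, 79}

{2, 3, 5, 7, 11, 13, 17, 19, 23, 29, 31, 37, 41, 43, 47, 53, 59, 61, 67, 71, 73, 79}


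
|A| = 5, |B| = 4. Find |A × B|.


|A × B| = |A| × |B|
= 5 × 4
= 20

|A × B| = 20


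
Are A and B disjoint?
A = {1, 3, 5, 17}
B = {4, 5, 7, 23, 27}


Disjoint means A ∩ B = ∅.
A ∩ B = {5}
A ∩ B ≠ ∅, so A and B are NOT disjoint.

No, A and B are not disjoint (A ∩ B = {5})


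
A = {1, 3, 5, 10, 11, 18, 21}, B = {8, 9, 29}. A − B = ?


A \ B = elements in A but not in B
A = {1, 3, 5, 10, 11, 18, 21}
B = {8, 9, 29}
Remove from A any elements in B
A \ B = {1, 3, 5, 10, 11, 18, 21}

A \ B = {1, 3, 5, 10, 11, 18, 21}


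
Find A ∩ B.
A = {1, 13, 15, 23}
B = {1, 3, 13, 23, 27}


A ∩ B = elements in both A and B
A = {1, 13, 15, 23}
B = {1, 3, 13, 23, 27}
A ∩ B = {1, 13, 23}

A ∩ B = {1, 13, 23}


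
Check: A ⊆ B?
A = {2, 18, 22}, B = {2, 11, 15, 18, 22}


A ⊆ B means every element of A is in B.
All elements of A are in B.
So A ⊆ B.

Yes, A ⊆ B


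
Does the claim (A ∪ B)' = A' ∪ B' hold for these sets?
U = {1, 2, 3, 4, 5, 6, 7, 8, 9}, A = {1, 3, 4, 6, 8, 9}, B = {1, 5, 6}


LHS: A ∪ B = {1, 3, 4, 5, 6, 8, 9}
(A ∪ B)' = U \ (A ∪ B) = {2, 7}
A' = {2, 5, 7}, B' = {2, 3, 4, 7, 8, 9}
Claimed RHS: A' ∪ B' = {2, 3, 4, 5, 7, 8, 9}
Identity is INVALID: LHS = {2, 7} but the RHS claimed here equals {2, 3, 4, 5, 7, 8, 9}. The correct form is (A ∪ B)' = A' ∩ B'.

Identity is invalid: (A ∪ B)' = {2, 7} but A' ∪ B' = {2, 3, 4, 5, 7, 8, 9}. The correct De Morgan law is (A ∪ B)' = A' ∩ B'.


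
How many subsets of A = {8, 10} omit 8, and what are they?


A subset of A that omits 8 is a subset of A \ {8}, so there are 2^(n-1) = 2^1 = 2 of them.
Subsets excluding 8: ∅, {10}

Subsets excluding 8 (2 total): ∅, {10}


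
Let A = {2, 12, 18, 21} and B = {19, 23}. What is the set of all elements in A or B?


A ∪ B = all elements in A or B (or both)
A = {2, 12, 18, 21}
B = {19, 23}
A ∪ B = {2, 12, 18, 19, 21, 23}

A ∪ B = {2, 12, 18, 19, 21, 23}


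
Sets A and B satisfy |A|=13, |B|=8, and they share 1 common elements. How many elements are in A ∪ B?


|A ∪ B| = |A| + |B| - |A ∩ B|
= 13 + 8 - 1
= 20

|A ∪ B| = 20


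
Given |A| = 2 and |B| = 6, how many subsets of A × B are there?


A relation from A to B is any subset of A × B.
|A × B| = 2 × 6 = 12
# relations = 2^|A × B| = 2^12 = 4096

Number of relations = 4096


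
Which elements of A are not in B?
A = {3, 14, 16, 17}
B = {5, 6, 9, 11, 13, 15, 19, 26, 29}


A \ B = elements in A but not in B
A = {3, 14, 16, 17}
B = {5, 6, 9, 11, 13, 15, 19, 26, 29}
Remove from A any elements in B
A \ B = {3, 14, 16, 17}

A \ B = {3, 14, 16, 17}


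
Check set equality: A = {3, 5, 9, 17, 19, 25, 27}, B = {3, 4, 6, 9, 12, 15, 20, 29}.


Two sets are equal iff they have exactly the same elements.
A = {3, 5, 9, 17, 19, 25, 27}
B = {3, 4, 6, 9, 12, 15, 20, 29}
Differences: {4, 5, 6, 12, 15, 17, 19, 20, 25, 27, 29}
A ≠ B

No, A ≠ B


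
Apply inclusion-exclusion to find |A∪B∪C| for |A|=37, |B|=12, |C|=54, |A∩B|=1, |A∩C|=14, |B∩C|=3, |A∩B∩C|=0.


|A∪B∪C| = |A|+|B|+|C| - |A∩B|-|A∩C|-|B∩C| + |A∩B∩C|
= 37+12+54 - 1-14-3 + 0
= 103 - 18 + 0
= 85

|A ∪ B ∪ C| = 85


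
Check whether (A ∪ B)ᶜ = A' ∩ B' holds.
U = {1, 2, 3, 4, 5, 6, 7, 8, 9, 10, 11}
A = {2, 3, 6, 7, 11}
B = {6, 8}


LHS: A ∪ B = {2, 3, 6, 7, 8, 11}
(A ∪ B)' = U \ (A ∪ B) = {1, 4, 5, 9, 10}
A' = {1, 4, 5, 8, 9, 10}, B' = {1, 2, 3, 4, 5, 7, 9, 10, 11}
Claimed RHS: A' ∩ B' = {1, 4, 5, 9, 10}
Identity is VALID: LHS = RHS = {1, 4, 5, 9, 10} ✓

Identity is valid. (A ∪ B)' = A' ∩ B' = {1, 4, 5, 9, 10}


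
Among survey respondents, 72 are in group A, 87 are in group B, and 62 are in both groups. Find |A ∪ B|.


|A ∪ B| = |A| + |B| - |A ∩ B|
= 72 + 87 - 62
= 97

|A ∪ B| = 97


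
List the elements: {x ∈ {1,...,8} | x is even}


Checking each candidate:
Condition: even numbers in {1,...,8}
Result = {2, 4, 6, 8}

{2, 4, 6, 8}


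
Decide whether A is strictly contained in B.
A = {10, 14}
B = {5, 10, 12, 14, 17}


A ⊂ B requires: A ⊆ B AND A ≠ B.
A ⊆ B? Yes
A = B? No
A ⊂ B: Yes (A is a proper subset of B)

Yes, A ⊂ B


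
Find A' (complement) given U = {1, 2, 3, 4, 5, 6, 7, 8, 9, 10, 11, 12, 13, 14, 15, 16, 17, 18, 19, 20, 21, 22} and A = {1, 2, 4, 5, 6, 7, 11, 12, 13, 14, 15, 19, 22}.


Aᶜ = U \ A = elements in U but not in A
U = {1, 2, 3, 4, 5, 6, 7, 8, 9, 10, 11, 12, 13, 14, 15, 16, 17, 18, 19, 20, 21, 22}
A = {1, 2, 4, 5, 6, 7, 11, 12, 13, 14, 15, 19, 22}
Aᶜ = {3, 8, 9, 10, 16, 17, 18, 20, 21}

Aᶜ = {3, 8, 9, 10, 16, 17, 18, 20, 21}


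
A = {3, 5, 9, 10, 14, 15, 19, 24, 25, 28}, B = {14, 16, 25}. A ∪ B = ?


A ∪ B = all elements in A or B (or both)
A = {3, 5, 9, 10, 14, 15, 19, 24, 25, 28}
B = {14, 16, 25}
A ∪ B = {3, 5, 9, 10, 14, 15, 16, 19, 24, 25, 28}

A ∪ B = {3, 5, 9, 10, 14, 15, 16, 19, 24, 25, 28}


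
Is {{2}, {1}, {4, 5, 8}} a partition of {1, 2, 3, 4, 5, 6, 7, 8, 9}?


A partition requires: (1) non-empty parts, (2) pairwise disjoint, (3) union = U
Parts: {2}, {1}, {4, 5, 8}
Union of parts: {1, 2, 4, 5, 8}
U = {1, 2, 3, 4, 5, 6, 7, 8, 9}
All non-empty? True
Pairwise disjoint? True
Covers U? False

No, not a valid partition


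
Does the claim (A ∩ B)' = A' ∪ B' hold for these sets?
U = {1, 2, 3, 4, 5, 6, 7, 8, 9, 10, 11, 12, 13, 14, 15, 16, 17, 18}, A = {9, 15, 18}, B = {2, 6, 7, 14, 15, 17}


LHS: A ∩ B = {15}
(A ∩ B)' = U \ (A ∩ B) = {1, 2, 3, 4, 5, 6, 7, 8, 9, 10, 11, 12, 13, 14, 16, 17, 18}
A' = {1, 2, 3, 4, 5, 6, 7, 8, 10, 11, 12, 13, 14, 16, 17}, B' = {1, 3, 4, 5, 8, 9, 10, 11, 12, 13, 16, 18}
Claimed RHS: A' ∪ B' = {1, 2, 3, 4, 5, 6, 7, 8, 9, 10, 11, 12, 13, 14, 16, 17, 18}
Identity is VALID: LHS = RHS = {1, 2, 3, 4, 5, 6, 7, 8, 9, 10, 11, 12, 13, 14, 16, 17, 18} ✓

Identity is valid. (A ∩ B)' = A' ∪ B' = {1, 2, 3, 4, 5, 6, 7, 8, 9, 10, 11, 12, 13, 14, 16, 17, 18}


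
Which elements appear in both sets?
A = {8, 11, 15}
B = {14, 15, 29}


A ∩ B = elements in both A and B
A = {8, 11, 15}
B = {14, 15, 29}
A ∩ B = {15}

A ∩ B = {15}


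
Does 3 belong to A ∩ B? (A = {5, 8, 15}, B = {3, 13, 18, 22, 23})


A = {5, 8, 15}, B = {3, 13, 18, 22, 23}
A ∩ B = elements in both A and B
A ∩ B = ∅
Checking if 3 ∈ A ∩ B
3 is not in A ∩ B → False

3 ∉ A ∩ B


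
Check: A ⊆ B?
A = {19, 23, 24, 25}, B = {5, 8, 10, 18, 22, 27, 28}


A ⊆ B means every element of A is in B.
Elements in A not in B: {19, 23, 24, 25}
So A ⊄ B.

No, A ⊄ B


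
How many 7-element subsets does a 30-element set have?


C(n,k) = n! / (k!(n-k)!)
C(30,7) = 30! / (7!23!)
= 2035800

C(30,7) = 2035800


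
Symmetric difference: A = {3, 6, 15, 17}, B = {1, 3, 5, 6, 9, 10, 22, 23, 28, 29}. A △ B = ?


A △ B = (A \ B) ∪ (B \ A) = elements in exactly one of A or B
A \ B = {15, 17}
B \ A = {1, 5, 9, 10, 22, 23, 28, 29}
A △ B = {1, 5, 9, 10, 15, 17, 22, 23, 28, 29}

A △ B = {1, 5, 9, 10, 15, 17, 22, 23, 28, 29}


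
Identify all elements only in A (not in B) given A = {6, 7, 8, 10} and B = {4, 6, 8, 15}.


A = {6, 7, 8, 10}
B = {4, 6, 8, 15}
Region: only in A (not in B)
Elements: {7, 10}

Elements only in A (not in B): {7, 10}


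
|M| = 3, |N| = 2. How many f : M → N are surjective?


n = |M| = 3, k = |N| = 2. Surjections via inclusion-exclusion:
S(n,k) = Σ(-1)^i × C(k,i) × (k-i)^n, i=0 to k
i=0: (-1)^0×C(2,0)×2^3 = 8
i=1: (-1)^1×C(2,1)×1^3 = -2
i=2: (-1)^2×C(2,2)×0^3 = 0
Total = 6

Number of surjections = 6


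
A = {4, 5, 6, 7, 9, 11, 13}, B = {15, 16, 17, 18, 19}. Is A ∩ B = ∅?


Disjoint means A ∩ B = ∅.
A ∩ B = ∅
A ∩ B = ∅, so A and B are disjoint.

Yes, A and B are disjoint


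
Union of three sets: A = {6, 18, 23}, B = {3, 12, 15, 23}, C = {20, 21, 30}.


A ∪ B = {3, 6, 12, 15, 18, 23}
(A ∪ B) ∪ C = {3, 6, 12, 15, 18, 20, 21, 23, 30}

A ∪ B ∪ C = {3, 6, 12, 15, 18, 20, 21, 23, 30}


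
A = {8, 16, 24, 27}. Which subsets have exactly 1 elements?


|A| = 4, so A has C(4,1) = 4 subsets of size 1.
Enumerate by choosing 1 elements from A at a time:
{8}, {16}, {24}, {27}

1-element subsets (4 total): {8}, {16}, {24}, {27}


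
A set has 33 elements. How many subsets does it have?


Number of subsets = 2^n
= 2^33
= 8589934592

|P(A)| = 8589934592


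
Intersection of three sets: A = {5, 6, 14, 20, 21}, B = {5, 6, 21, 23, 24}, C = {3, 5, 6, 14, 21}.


A ∩ B = {5, 6, 21}
(A ∩ B) ∩ C = {5, 6, 21}

A ∩ B ∩ C = {5, 6, 21}


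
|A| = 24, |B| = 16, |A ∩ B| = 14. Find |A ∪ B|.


|A ∪ B| = |A| + |B| - |A ∩ B|
= 24 + 16 - 14
= 26

|A ∪ B| = 26


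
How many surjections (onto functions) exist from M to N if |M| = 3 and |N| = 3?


n = |M| = 3, k = |N| = 3. Surjections via inclusion-exclusion:
S(n,k) = Σ(-1)^i × C(k,i) × (k-i)^n, i=0 to k
i=0: (-1)^0×C(3,0)×3^3 = 27
i=1: (-1)^1×C(3,1)×2^3 = -24
i=2: (-1)^2×C(3,2)×1^3 = 3
i=3: (-1)^3×C(3,3)×0^3 = 0
Total = 6

Number of surjections = 6


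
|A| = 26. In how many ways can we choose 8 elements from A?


C(n,k) = n! / (k!(n-k)!)
C(26,8) = 26! / (8!18!)
= 1562275

C(26,8) = 1562275


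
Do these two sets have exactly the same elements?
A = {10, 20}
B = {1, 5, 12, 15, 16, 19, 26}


Two sets are equal iff they have exactly the same elements.
A = {10, 20}
B = {1, 5, 12, 15, 16, 19, 26}
Differences: {1, 5, 10, 12, 15, 16, 19, 20, 26}
A ≠ B

No, A ≠ B


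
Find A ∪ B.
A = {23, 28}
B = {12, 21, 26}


A ∪ B = all elements in A or B (or both)
A = {23, 28}
B = {12, 21, 26}
A ∪ B = {12, 21, 23, 26, 28}

A ∪ B = {12, 21, 23, 26, 28}


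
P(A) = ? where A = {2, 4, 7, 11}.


|A| = 4, so |P(A)| = 2^4 = 16
Enumerate subsets by cardinality (0 to 4):
∅, {2}, {4}, {7}, {11}, {2, 4}, {2, 7}, {2, 11}, {4, 7}, {4, 11}, {7, 11}, {2, 4, 7}, {2, 4, 11}, {2, 7, 11}, {4, 7, 11}, {2, 4, 7, 11}

P(A) has 16 subsets: ∅, {2}, {4}, {7}, {11}, {2, 4}, {2, 7}, {2, 11}, {4, 7}, {4, 11}, {7, 11}, {2, 4, 7}, {2, 4, 11}, {2, 7, 11}, {4, 7, 11}, {2, 4, 7, 11}


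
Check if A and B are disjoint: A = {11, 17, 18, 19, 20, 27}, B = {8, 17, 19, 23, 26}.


Disjoint means A ∩ B = ∅.
A ∩ B = {17, 19}
A ∩ B ≠ ∅, so A and B are NOT disjoint.

No, A and B are not disjoint (A ∩ B = {17, 19})


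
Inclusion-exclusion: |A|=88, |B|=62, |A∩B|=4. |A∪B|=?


|A ∪ B| = |A| + |B| - |A ∩ B|
= 88 + 62 - 4
= 146

|A ∪ B| = 146


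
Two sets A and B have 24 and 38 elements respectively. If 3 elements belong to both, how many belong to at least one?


|A ∪ B| = |A| + |B| - |A ∩ B|
= 24 + 38 - 3
= 59

|A ∪ B| = 59


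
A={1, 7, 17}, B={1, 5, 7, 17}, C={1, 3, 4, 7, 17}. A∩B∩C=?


A ∩ B = {1, 7, 17}
(A ∩ B) ∩ C = {1, 7, 17}

A ∩ B ∩ C = {1, 7, 17}


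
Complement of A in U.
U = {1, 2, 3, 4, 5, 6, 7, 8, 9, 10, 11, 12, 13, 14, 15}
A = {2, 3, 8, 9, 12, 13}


Aᶜ = U \ A = elements in U but not in A
U = {1, 2, 3, 4, 5, 6, 7, 8, 9, 10, 11, 12, 13, 14, 15}
A = {2, 3, 8, 9, 12, 13}
Aᶜ = {1, 4, 5, 6, 7, 10, 11, 14, 15}

Aᶜ = {1, 4, 5, 6, 7, 10, 11, 14, 15}


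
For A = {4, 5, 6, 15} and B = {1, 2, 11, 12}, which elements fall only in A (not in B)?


A = {4, 5, 6, 15}
B = {1, 2, 11, 12}
Region: only in A (not in B)
Elements: {4, 5, 6, 15}

Elements only in A (not in B): {4, 5, 6, 15}


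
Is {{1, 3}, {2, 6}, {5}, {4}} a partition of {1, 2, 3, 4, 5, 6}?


A partition requires: (1) non-empty parts, (2) pairwise disjoint, (3) union = U
Parts: {1, 3}, {2, 6}, {5}, {4}
Union of parts: {1, 2, 3, 4, 5, 6}
U = {1, 2, 3, 4, 5, 6}
All non-empty? True
Pairwise disjoint? True
Covers U? True

Yes, valid partition


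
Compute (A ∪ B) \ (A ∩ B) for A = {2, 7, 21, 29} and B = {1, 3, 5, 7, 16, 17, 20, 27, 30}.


A △ B = (A \ B) ∪ (B \ A) = elements in exactly one of A or B
A \ B = {2, 21, 29}
B \ A = {1, 3, 5, 16, 17, 20, 27, 30}
A △ B = {1, 2, 3, 5, 16, 17, 20, 21, 27, 29, 30}

A △ B = {1, 2, 3, 5, 16, 17, 20, 21, 27, 29, 30}


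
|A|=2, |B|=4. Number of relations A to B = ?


A relation from A to B is any subset of A × B.
|A × B| = 2 × 4 = 8
# relations = 2^|A × B| = 2^8 = 256

Number of relations = 256


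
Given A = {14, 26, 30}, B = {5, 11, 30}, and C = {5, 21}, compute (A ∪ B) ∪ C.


A ∪ B = {5, 11, 14, 26, 30}
(A ∪ B) ∪ C = {5, 11, 14, 21, 26, 30}

A ∪ B ∪ C = {5, 11, 14, 21, 26, 30}


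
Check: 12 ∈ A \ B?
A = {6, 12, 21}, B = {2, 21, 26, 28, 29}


A = {6, 12, 21}, B = {2, 21, 26, 28, 29}
A \ B = elements in A but not in B
A \ B = {6, 12}
Checking if 12 ∈ A \ B
12 is in A \ B → True

12 ∈ A \ B


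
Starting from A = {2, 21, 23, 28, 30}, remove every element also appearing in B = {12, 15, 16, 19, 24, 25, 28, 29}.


A \ B = elements in A but not in B
A = {2, 21, 23, 28, 30}
B = {12, 15, 16, 19, 24, 25, 28, 29}
Remove from A any elements in B
A \ B = {2, 21, 23, 30}

A \ B = {2, 21, 23, 30}


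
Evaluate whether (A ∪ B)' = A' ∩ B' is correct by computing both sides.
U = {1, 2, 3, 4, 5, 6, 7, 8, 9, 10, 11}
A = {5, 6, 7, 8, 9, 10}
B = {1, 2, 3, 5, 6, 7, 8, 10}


LHS: A ∪ B = {1, 2, 3, 5, 6, 7, 8, 9, 10}
(A ∪ B)' = U \ (A ∪ B) = {4, 11}
A' = {1, 2, 3, 4, 11}, B' = {4, 9, 11}
Claimed RHS: A' ∩ B' = {4, 11}
Identity is VALID: LHS = RHS = {4, 11} ✓

Identity is valid. (A ∪ B)' = A' ∩ B' = {4, 11}


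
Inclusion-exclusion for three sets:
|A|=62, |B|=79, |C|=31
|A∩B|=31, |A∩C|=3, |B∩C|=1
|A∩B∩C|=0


|A∪B∪C| = |A|+|B|+|C| - |A∩B|-|A∩C|-|B∩C| + |A∩B∩C|
= 62+79+31 - 31-3-1 + 0
= 172 - 35 + 0
= 137

|A ∪ B ∪ C| = 137


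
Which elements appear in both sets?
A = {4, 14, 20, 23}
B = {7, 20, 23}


A ∩ B = elements in both A and B
A = {4, 14, 20, 23}
B = {7, 20, 23}
A ∩ B = {20, 23}

A ∩ B = {20, 23}


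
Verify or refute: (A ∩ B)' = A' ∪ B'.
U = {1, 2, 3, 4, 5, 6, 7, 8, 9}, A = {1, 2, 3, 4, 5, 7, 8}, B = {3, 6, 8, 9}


LHS: A ∩ B = {3, 8}
(A ∩ B)' = U \ (A ∩ B) = {1, 2, 4, 5, 6, 7, 9}
A' = {6, 9}, B' = {1, 2, 4, 5, 7}
Claimed RHS: A' ∪ B' = {1, 2, 4, 5, 6, 7, 9}
Identity is VALID: LHS = RHS = {1, 2, 4, 5, 6, 7, 9} ✓

Identity is valid. (A ∩ B)' = A' ∪ B' = {1, 2, 4, 5, 6, 7, 9}


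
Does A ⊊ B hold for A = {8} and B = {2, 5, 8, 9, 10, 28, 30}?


A ⊂ B requires: A ⊆ B AND A ≠ B.
A ⊆ B? Yes
A = B? No
A ⊂ B: Yes (A is a proper subset of B)

Yes, A ⊂ B


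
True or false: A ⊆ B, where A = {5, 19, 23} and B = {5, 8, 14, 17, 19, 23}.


A ⊆ B means every element of A is in B.
All elements of A are in B.
So A ⊆ B.

Yes, A ⊆ B


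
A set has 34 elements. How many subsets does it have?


Number of subsets = 2^n
= 2^34
= 17179869184

|P(A)| = 17179869184


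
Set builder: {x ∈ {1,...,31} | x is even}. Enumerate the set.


Checking each candidate:
Condition: even numbers in {1,...,31}
Result = {2, 4, 6, 8, 10, 12, 14, 16, 18, 20, 22, 24, 26, 28, 30}

{2, 4, 6, 8, 10, 12, 14, 16, 18, 20, 22, 24, 26, 28, 30}


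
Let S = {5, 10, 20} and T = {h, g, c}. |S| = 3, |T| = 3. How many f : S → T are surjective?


n = |S| = 3, k = |T| = 3. Surjections via inclusion-exclusion:
S(n,k) = Σ(-1)^i × C(k,i) × (k-i)^n, i=0 to k
i=0: (-1)^0×C(3,0)×3^3 = 27
i=1: (-1)^1×C(3,1)×2^3 = -24
i=2: (-1)^2×C(3,2)×1^3 = 3
i=3: (-1)^3×C(3,3)×0^3 = 0
Total = 6

Number of surjections = 6


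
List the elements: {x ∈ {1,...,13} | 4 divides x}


Checking each candidate:
Condition: multiples of 4 in {1,...,13}
Result = {4, 8, 12}

{4, 8, 12}


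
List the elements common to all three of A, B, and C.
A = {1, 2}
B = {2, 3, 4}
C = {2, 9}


A ∩ B = {2}
(A ∩ B) ∩ C = {2}

A ∩ B ∩ C = {2}


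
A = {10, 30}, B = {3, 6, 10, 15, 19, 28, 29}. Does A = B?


Two sets are equal iff they have exactly the same elements.
A = {10, 30}
B = {3, 6, 10, 15, 19, 28, 29}
Differences: {3, 6, 15, 19, 28, 29, 30}
A ≠ B

No, A ≠ B


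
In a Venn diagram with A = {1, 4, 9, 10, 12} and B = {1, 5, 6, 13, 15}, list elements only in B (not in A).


A = {1, 4, 9, 10, 12}
B = {1, 5, 6, 13, 15}
Region: only in B (not in A)
Elements: {5, 6, 13, 15}

Elements only in B (not in A): {5, 6, 13, 15}


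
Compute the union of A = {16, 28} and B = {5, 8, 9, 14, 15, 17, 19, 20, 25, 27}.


A ∪ B = all elements in A or B (or both)
A = {16, 28}
B = {5, 8, 9, 14, 15, 17, 19, 20, 25, 27}
A ∪ B = {5, 8, 9, 14, 15, 16, 17, 19, 20, 25, 27, 28}

A ∪ B = {5, 8, 9, 14, 15, 16, 17, 19, 20, 25, 27, 28}


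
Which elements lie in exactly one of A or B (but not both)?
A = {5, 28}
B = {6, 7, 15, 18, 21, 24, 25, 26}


A △ B = (A \ B) ∪ (B \ A) = elements in exactly one of A or B
A \ B = {5, 28}
B \ A = {6, 7, 15, 18, 21, 24, 25, 26}
A △ B = {5, 6, 7, 15, 18, 21, 24, 25, 26, 28}

A △ B = {5, 6, 7, 15, 18, 21, 24, 25, 26, 28}


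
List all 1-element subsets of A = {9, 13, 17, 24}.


|A| = 4, so A has C(4,1) = 4 subsets of size 1.
Enumerate by choosing 1 elements from A at a time:
{9}, {13}, {17}, {24}

1-element subsets (4 total): {9}, {13}, {17}, {24}


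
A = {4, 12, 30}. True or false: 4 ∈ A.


A = {4, 12, 30}
Checking if 4 is in A
4 is in A → True

4 ∈ A


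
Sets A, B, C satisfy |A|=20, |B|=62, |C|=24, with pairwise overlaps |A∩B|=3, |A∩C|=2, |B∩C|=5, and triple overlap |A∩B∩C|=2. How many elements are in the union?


|A∪B∪C| = |A|+|B|+|C| - |A∩B|-|A∩C|-|B∩C| + |A∩B∩C|
= 20+62+24 - 3-2-5 + 2
= 106 - 10 + 2
= 98

|A ∪ B ∪ C| = 98


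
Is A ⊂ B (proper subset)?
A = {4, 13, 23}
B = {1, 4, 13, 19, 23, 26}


A ⊂ B requires: A ⊆ B AND A ≠ B.
A ⊆ B? Yes
A = B? No
A ⊂ B: Yes (A is a proper subset of B)

Yes, A ⊂ B


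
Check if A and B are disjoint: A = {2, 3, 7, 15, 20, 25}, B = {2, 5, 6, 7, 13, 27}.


Disjoint means A ∩ B = ∅.
A ∩ B = {2, 7}
A ∩ B ≠ ∅, so A and B are NOT disjoint.

No, A and B are not disjoint (A ∩ B = {2, 7})


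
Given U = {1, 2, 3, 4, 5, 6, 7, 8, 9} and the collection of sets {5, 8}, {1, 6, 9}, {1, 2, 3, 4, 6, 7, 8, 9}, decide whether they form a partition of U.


A partition requires: (1) non-empty parts, (2) pairwise disjoint, (3) union = U
Parts: {5, 8}, {1, 6, 9}, {1, 2, 3, 4, 6, 7, 8, 9}
Union of parts: {1, 2, 3, 4, 5, 6, 7, 8, 9}
U = {1, 2, 3, 4, 5, 6, 7, 8, 9}
All non-empty? True
Pairwise disjoint? False
Covers U? True

No, not a valid partition


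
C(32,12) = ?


C(n,k) = n! / (k!(n-k)!)
C(32,12) = 32! / (12!20!)
= 225792840

C(32,12) = 225792840


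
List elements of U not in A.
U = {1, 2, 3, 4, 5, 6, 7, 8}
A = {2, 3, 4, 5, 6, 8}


Aᶜ = U \ A = elements in U but not in A
U = {1, 2, 3, 4, 5, 6, 7, 8}
A = {2, 3, 4, 5, 6, 8}
Aᶜ = {1, 7}

Aᶜ = {1, 7}


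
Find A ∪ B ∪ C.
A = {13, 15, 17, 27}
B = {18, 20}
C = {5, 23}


A ∪ B = {13, 15, 17, 18, 20, 27}
(A ∪ B) ∪ C = {5, 13, 15, 17, 18, 20, 23, 27}

A ∪ B ∪ C = {5, 13, 15, 17, 18, 20, 23, 27}


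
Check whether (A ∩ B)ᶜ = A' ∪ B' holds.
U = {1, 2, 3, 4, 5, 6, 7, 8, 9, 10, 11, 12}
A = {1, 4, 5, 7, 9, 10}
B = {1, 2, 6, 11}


LHS: A ∩ B = {1}
(A ∩ B)' = U \ (A ∩ B) = {2, 3, 4, 5, 6, 7, 8, 9, 10, 11, 12}
A' = {2, 3, 6, 8, 11, 12}, B' = {3, 4, 5, 7, 8, 9, 10, 12}
Claimed RHS: A' ∪ B' = {2, 3, 4, 5, 6, 7, 8, 9, 10, 11, 12}
Identity is VALID: LHS = RHS = {2, 3, 4, 5, 6, 7, 8, 9, 10, 11, 12} ✓

Identity is valid. (A ∩ B)' = A' ∪ B' = {2, 3, 4, 5, 6, 7, 8, 9, 10, 11, 12}


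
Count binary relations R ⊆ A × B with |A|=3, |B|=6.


A relation from A to B is any subset of A × B.
|A × B| = 3 × 6 = 18
# relations = 2^|A × B| = 2^18 = 262144

Number of relations = 262144


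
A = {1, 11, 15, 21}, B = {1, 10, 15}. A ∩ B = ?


A ∩ B = elements in both A and B
A = {1, 11, 15, 21}
B = {1, 10, 15}
A ∩ B = {1, 15}

A ∩ B = {1, 15}


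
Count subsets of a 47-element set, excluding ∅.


Total subsets = 2^n = 2^47 = 140737488355328
Non-empty subsets exclude the empty set: 2^n - 1
= 140737488355328 - 1
= 140737488355327

Number of non-empty subsets = 140737488355327


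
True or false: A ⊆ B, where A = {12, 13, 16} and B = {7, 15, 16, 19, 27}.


A ⊆ B means every element of A is in B.
Elements in A not in B: {12, 13}
So A ⊄ B.

No, A ⊄ B


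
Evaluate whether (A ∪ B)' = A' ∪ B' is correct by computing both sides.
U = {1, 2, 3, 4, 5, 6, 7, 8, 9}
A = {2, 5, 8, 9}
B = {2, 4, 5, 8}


LHS: A ∪ B = {2, 4, 5, 8, 9}
(A ∪ B)' = U \ (A ∪ B) = {1, 3, 6, 7}
A' = {1, 3, 4, 6, 7}, B' = {1, 3, 6, 7, 9}
Claimed RHS: A' ∪ B' = {1, 3, 4, 6, 7, 9}
Identity is INVALID: LHS = {1, 3, 6, 7} but the RHS claimed here equals {1, 3, 4, 6, 7, 9}. The correct form is (A ∪ B)' = A' ∩ B'.

Identity is invalid: (A ∪ B)' = {1, 3, 6, 7} but A' ∪ B' = {1, 3, 4, 6, 7, 9}. The correct De Morgan law is (A ∪ B)' = A' ∩ B'.


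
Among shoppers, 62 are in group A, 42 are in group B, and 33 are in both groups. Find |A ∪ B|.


|A ∪ B| = |A| + |B| - |A ∩ B|
= 62 + 42 - 33
= 71

|A ∪ B| = 71


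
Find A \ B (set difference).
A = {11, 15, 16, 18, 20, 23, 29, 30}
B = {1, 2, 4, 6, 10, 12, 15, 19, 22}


A \ B = elements in A but not in B
A = {11, 15, 16, 18, 20, 23, 29, 30}
B = {1, 2, 4, 6, 10, 12, 15, 19, 22}
Remove from A any elements in B
A \ B = {11, 16, 18, 20, 23, 29, 30}

A \ B = {11, 16, 18, 20, 23, 29, 30}


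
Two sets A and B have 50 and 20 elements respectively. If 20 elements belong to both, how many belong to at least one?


|A ∪ B| = |A| + |B| - |A ∩ B|
= 50 + 20 - 20
= 50

|A ∪ B| = 50


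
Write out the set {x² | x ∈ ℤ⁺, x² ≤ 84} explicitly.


Checking each candidate:
Condition: positive perfect squares ≤ 84
Result = {1, 4, 9, 16, 25, 36, 49, 64, 81}

{1, 4, 9, 16, 25, 36, 49, 64, 81}


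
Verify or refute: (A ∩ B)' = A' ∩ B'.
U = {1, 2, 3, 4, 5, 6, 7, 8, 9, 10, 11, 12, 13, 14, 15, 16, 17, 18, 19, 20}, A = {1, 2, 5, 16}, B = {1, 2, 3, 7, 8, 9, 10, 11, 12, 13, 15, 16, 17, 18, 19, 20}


LHS: A ∩ B = {1, 2, 16}
(A ∩ B)' = U \ (A ∩ B) = {3, 4, 5, 6, 7, 8, 9, 10, 11, 12, 13, 14, 15, 17, 18, 19, 20}
A' = {3, 4, 6, 7, 8, 9, 10, 11, 12, 13, 14, 15, 17, 18, 19, 20}, B' = {4, 5, 6, 14}
Claimed RHS: A' ∩ B' = {4, 6, 14}
Identity is INVALID: LHS = {3, 4, 5, 6, 7, 8, 9, 10, 11, 12, 13, 14, 15, 17, 18, 19, 20} but the RHS claimed here equals {4, 6, 14}. The correct form is (A ∩ B)' = A' ∪ B'.

Identity is invalid: (A ∩ B)' = {3, 4, 5, 6, 7, 8, 9, 10, 11, 12, 13, 14, 15, 17, 18, 19, 20} but A' ∩ B' = {4, 6, 14}. The correct De Morgan law is (A ∩ B)' = A' ∪ B'.


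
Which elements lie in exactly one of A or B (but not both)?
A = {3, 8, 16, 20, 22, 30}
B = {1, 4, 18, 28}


A △ B = (A \ B) ∪ (B \ A) = elements in exactly one of A or B
A \ B = {3, 8, 16, 20, 22, 30}
B \ A = {1, 4, 18, 28}
A △ B = {1, 3, 4, 8, 16, 18, 20, 22, 28, 30}

A △ B = {1, 3, 4, 8, 16, 18, 20, 22, 28, 30}


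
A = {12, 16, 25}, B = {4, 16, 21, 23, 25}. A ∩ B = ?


A ∩ B = elements in both A and B
A = {12, 16, 25}
B = {4, 16, 21, 23, 25}
A ∩ B = {16, 25}

A ∩ B = {16, 25}


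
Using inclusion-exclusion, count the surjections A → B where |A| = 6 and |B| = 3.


n = |A| = 6, k = |B| = 3. Surjections via inclusion-exclusion:
S(n,k) = Σ(-1)^i × C(k,i) × (k-i)^n, i=0 to k
i=0: (-1)^0×C(3,0)×3^6 = 729
i=1: (-1)^1×C(3,1)×2^6 = -192
i=2: (-1)^2×C(3,2)×1^6 = 3
i=3: (-1)^3×C(3,3)×0^6 = 0
Total = 540

Number of surjections = 540


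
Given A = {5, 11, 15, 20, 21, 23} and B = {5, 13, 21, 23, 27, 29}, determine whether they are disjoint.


Disjoint means A ∩ B = ∅.
A ∩ B = {5, 21, 23}
A ∩ B ≠ ∅, so A and B are NOT disjoint.

No, A and B are not disjoint (A ∩ B = {5, 21, 23})


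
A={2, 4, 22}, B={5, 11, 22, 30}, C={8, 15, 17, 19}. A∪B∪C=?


A ∪ B = {2, 4, 5, 11, 22, 30}
(A ∪ B) ∪ C = {2, 4, 5, 8, 11, 15, 17, 19, 22, 30}

A ∪ B ∪ C = {2, 4, 5, 8, 11, 15, 17, 19, 22, 30}


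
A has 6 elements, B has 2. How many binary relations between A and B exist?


A relation from A to B is any subset of A × B.
|A × B| = 6 × 2 = 12
# relations = 2^|A × B| = 2^12 = 4096

Number of relations = 4096


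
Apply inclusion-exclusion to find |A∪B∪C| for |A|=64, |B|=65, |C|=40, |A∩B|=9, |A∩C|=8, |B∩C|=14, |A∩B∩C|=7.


|A∪B∪C| = |A|+|B|+|C| - |A∩B|-|A∩C|-|B∩C| + |A∩B∩C|
= 64+65+40 - 9-8-14 + 7
= 169 - 31 + 7
= 145

|A ∪ B ∪ C| = 145


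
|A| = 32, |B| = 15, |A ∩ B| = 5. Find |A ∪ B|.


|A ∪ B| = |A| + |B| - |A ∩ B|
= 32 + 15 - 5
= 42

|A ∪ B| = 42


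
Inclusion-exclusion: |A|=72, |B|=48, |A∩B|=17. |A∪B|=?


|A ∪ B| = |A| + |B| - |A ∩ B|
= 72 + 48 - 17
= 103

|A ∪ B| = 103


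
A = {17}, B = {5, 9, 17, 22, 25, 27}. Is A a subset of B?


A ⊆ B means every element of A is in B.
All elements of A are in B.
So A ⊆ B.

Yes, A ⊆ B


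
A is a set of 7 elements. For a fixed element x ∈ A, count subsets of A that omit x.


Subsets of A avoiding x are subsets of A \ {x}, which has 6 elements.
Count = 2^(n-1) = 2^6
= 64

Number of subsets avoiding x = 64


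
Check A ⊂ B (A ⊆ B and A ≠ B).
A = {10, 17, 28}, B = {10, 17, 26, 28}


A ⊂ B requires: A ⊆ B AND A ≠ B.
A ⊆ B? Yes
A = B? No
A ⊂ B: Yes (A is a proper subset of B)

Yes, A ⊂ B


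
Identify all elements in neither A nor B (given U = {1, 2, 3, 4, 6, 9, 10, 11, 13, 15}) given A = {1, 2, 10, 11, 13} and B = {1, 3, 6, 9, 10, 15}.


A = {1, 2, 10, 11, 13}
B = {1, 3, 6, 9, 10, 15}
Region: in neither A nor B (given U = {1, 2, 3, 4, 6, 9, 10, 11, 13, 15})
Elements: {4}

Elements in neither A nor B (given U = {1, 2, 3, 4, 6, 9, 10, 11, 13, 15}): {4}


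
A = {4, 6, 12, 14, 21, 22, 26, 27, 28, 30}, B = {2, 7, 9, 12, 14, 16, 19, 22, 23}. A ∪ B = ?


A ∪ B = all elements in A or B (or both)
A = {4, 6, 12, 14, 21, 22, 26, 27, 28, 30}
B = {2, 7, 9, 12, 14, 16, 19, 22, 23}
A ∪ B = {2, 4, 6, 7, 9, 12, 14, 16, 19, 21, 22, 23, 26, 27, 28, 30}

A ∪ B = {2, 4, 6, 7, 9, 12, 14, 16, 19, 21, 22, 23, 26, 27, 28, 30}


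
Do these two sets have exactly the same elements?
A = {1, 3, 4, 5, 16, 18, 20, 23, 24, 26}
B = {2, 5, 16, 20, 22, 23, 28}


Two sets are equal iff they have exactly the same elements.
A = {1, 3, 4, 5, 16, 18, 20, 23, 24, 26}
B = {2, 5, 16, 20, 22, 23, 28}
Differences: {1, 2, 3, 4, 18, 22, 24, 26, 28}
A ≠ B

No, A ≠ B


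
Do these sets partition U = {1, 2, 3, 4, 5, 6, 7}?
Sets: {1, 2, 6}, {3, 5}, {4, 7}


A partition requires: (1) non-empty parts, (2) pairwise disjoint, (3) union = U
Parts: {1, 2, 6}, {3, 5}, {4, 7}
Union of parts: {1, 2, 3, 4, 5, 6, 7}
U = {1, 2, 3, 4, 5, 6, 7}
All non-empty? True
Pairwise disjoint? True
Covers U? True

Yes, valid partition


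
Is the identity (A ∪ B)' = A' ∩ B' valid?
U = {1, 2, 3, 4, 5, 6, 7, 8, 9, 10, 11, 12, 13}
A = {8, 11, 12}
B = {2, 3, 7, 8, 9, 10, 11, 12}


LHS: A ∪ B = {2, 3, 7, 8, 9, 10, 11, 12}
(A ∪ B)' = U \ (A ∪ B) = {1, 4, 5, 6, 13}
A' = {1, 2, 3, 4, 5, 6, 7, 9, 10, 13}, B' = {1, 4, 5, 6, 13}
Claimed RHS: A' ∩ B' = {1, 4, 5, 6, 13}
Identity is VALID: LHS = RHS = {1, 4, 5, 6, 13} ✓

Identity is valid. (A ∪ B)' = A' ∩ B' = {1, 4, 5, 6, 13}


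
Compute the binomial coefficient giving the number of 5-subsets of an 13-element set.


C(n,k) = n! / (k!(n-k)!)
C(13,5) = 13! / (5!8!)
= 1287

C(13,5) = 1287


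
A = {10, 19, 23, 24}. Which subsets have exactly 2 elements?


|A| = 4, so A has C(4,2) = 6 subsets of size 2.
Enumerate by choosing 2 elements from A at a time:
{10, 19}, {10, 23}, {10, 24}, {19, 23}, {19, 24}, {23, 24}

2-element subsets (6 total): {10, 19}, {10, 23}, {10, 24}, {19, 23}, {19, 24}, {23, 24}


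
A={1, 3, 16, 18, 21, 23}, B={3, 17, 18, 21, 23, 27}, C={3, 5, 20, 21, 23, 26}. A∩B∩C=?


A ∩ B = {3, 18, 21, 23}
(A ∩ B) ∩ C = {3, 21, 23}

A ∩ B ∩ C = {3, 21, 23}


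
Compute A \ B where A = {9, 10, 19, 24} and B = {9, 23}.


A \ B = elements in A but not in B
A = {9, 10, 19, 24}
B = {9, 23}
Remove from A any elements in B
A \ B = {10, 19, 24}

A \ B = {10, 19, 24}


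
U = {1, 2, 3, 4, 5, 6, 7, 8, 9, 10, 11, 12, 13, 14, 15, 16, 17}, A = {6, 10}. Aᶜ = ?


Aᶜ = U \ A = elements in U but not in A
U = {1, 2, 3, 4, 5, 6, 7, 8, 9, 10, 11, 12, 13, 14, 15, 16, 17}
A = {6, 10}
Aᶜ = {1, 2, 3, 4, 5, 7, 8, 9, 11, 12, 13, 14, 15, 16, 17}

Aᶜ = {1, 2, 3, 4, 5, 7, 8, 9, 11, 12, 13, 14, 15, 16, 17}


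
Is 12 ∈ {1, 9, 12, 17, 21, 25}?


A = {1, 9, 12, 17, 21, 25}
Checking if 12 is in A
12 is in A → True

12 ∈ A


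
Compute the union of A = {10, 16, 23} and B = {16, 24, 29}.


A ∪ B = all elements in A or B (or both)
A = {10, 16, 23}
B = {16, 24, 29}
A ∪ B = {10, 16, 23, 24, 29}

A ∪ B = {10, 16, 23, 24, 29}


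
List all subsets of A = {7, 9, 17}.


|A| = 3, so |P(A)| = 2^3 = 8
Enumerate subsets by cardinality (0 to 3):
∅, {7}, {9}, {17}, {7, 9}, {7, 17}, {9, 17}, {7, 9, 17}

P(A) has 8 subsets: ∅, {7}, {9}, {17}, {7, 9}, {7, 17}, {9, 17}, {7, 9, 17}


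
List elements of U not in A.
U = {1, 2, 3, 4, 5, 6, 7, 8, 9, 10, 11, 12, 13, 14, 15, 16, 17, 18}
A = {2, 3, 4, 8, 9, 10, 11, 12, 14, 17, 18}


Aᶜ = U \ A = elements in U but not in A
U = {1, 2, 3, 4, 5, 6, 7, 8, 9, 10, 11, 12, 13, 14, 15, 16, 17, 18}
A = {2, 3, 4, 8, 9, 10, 11, 12, 14, 17, 18}
Aᶜ = {1, 5, 6, 7, 13, 15, 16}

Aᶜ = {1, 5, 6, 7, 13, 15, 16}


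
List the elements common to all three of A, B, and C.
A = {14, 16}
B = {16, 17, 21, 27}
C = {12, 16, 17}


A ∩ B = {16}
(A ∩ B) ∩ C = {16}

A ∩ B ∩ C = {16}


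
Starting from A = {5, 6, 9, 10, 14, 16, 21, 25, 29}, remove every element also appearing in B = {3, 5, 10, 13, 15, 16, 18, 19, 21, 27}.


A \ B = elements in A but not in B
A = {5, 6, 9, 10, 14, 16, 21, 25, 29}
B = {3, 5, 10, 13, 15, 16, 18, 19, 21, 27}
Remove from A any elements in B
A \ B = {6, 9, 14, 25, 29}

A \ B = {6, 9, 14, 25, 29}


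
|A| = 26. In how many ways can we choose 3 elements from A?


C(n,k) = n! / (k!(n-k)!)
C(26,3) = 26! / (3!23!)
= 2600

C(26,3) = 2600


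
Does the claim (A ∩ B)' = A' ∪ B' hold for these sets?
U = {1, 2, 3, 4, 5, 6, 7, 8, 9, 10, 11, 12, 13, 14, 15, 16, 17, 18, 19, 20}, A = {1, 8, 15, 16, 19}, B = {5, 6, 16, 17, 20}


LHS: A ∩ B = {16}
(A ∩ B)' = U \ (A ∩ B) = {1, 2, 3, 4, 5, 6, 7, 8, 9, 10, 11, 12, 13, 14, 15, 17, 18, 19, 20}
A' = {2, 3, 4, 5, 6, 7, 9, 10, 11, 12, 13, 14, 17, 18, 20}, B' = {1, 2, 3, 4, 7, 8, 9, 10, 11, 12, 13, 14, 15, 18, 19}
Claimed RHS: A' ∪ B' = {1, 2, 3, 4, 5, 6, 7, 8, 9, 10, 11, 12, 13, 14, 15, 17, 18, 19, 20}
Identity is VALID: LHS = RHS = {1, 2, 3, 4, 5, 6, 7, 8, 9, 10, 11, 12, 13, 14, 15, 17, 18, 19, 20} ✓

Identity is valid. (A ∩ B)' = A' ∪ B' = {1, 2, 3, 4, 5, 6, 7, 8, 9, 10, 11, 12, 13, 14, 15, 17, 18, 19, 20}


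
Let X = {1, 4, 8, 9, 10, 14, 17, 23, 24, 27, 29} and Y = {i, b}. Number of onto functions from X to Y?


n = |X| = 11, k = |Y| = 2. Surjections via inclusion-exclusion:
S(n,k) = Σ(-1)^i × C(k,i) × (k-i)^n, i=0 to k
i=0: (-1)^0×C(2,0)×2^11 = 2048
i=1: (-1)^1×C(2,1)×1^11 = -2
i=2: (-1)^2×C(2,2)×0^11 = 0
Total = 2046

Number of surjections = 2046


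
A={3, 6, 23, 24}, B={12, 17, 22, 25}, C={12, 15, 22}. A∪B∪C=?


A ∪ B = {3, 6, 12, 17, 22, 23, 24, 25}
(A ∪ B) ∪ C = {3, 6, 12, 15, 17, 22, 23, 24, 25}

A ∪ B ∪ C = {3, 6, 12, 15, 17, 22, 23, 24, 25}


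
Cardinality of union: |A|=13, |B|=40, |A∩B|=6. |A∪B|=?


|A ∪ B| = |A| + |B| - |A ∩ B|
= 13 + 40 - 6
= 47

|A ∪ B| = 47


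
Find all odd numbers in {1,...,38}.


Checking each candidate:
Condition: odd numbers in {1,...,38}
Result = {1, 3, 5, 7, 9, 11, 13, 15, 17, 19, 21, 23, 25, 27, 29, 31, 33, 35, 37}

{1, 3, 5, 7, 9, 11, 13, 15, 17, 19, 21, 23, 25, 27, 29, 31, 33, 35, 37}


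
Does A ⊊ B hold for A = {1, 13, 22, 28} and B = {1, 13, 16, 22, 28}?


A ⊂ B requires: A ⊆ B AND A ≠ B.
A ⊆ B? Yes
A = B? No
A ⊂ B: Yes (A is a proper subset of B)

Yes, A ⊂ B


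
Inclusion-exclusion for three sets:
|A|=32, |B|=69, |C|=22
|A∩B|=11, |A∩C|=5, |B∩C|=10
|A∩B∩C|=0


|A∪B∪C| = |A|+|B|+|C| - |A∩B|-|A∩C|-|B∩C| + |A∩B∩C|
= 32+69+22 - 11-5-10 + 0
= 123 - 26 + 0
= 97

|A ∪ B ∪ C| = 97


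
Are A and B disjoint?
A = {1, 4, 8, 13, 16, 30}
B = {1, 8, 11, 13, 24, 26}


Disjoint means A ∩ B = ∅.
A ∩ B = {1, 8, 13}
A ∩ B ≠ ∅, so A and B are NOT disjoint.

No, A and B are not disjoint (A ∩ B = {1, 8, 13})


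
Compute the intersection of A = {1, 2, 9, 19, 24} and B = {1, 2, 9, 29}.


A ∩ B = elements in both A and B
A = {1, 2, 9, 19, 24}
B = {1, 2, 9, 29}
A ∩ B = {1, 2, 9}

A ∩ B = {1, 2, 9}


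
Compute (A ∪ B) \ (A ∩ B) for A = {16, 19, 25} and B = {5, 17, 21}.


A △ B = (A \ B) ∪ (B \ A) = elements in exactly one of A or B
A \ B = {16, 19, 25}
B \ A = {5, 17, 21}
A △ B = {5, 16, 17, 19, 21, 25}

A △ B = {5, 16, 17, 19, 21, 25}


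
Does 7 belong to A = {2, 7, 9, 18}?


A = {2, 7, 9, 18}
Checking if 7 is in A
7 is in A → True

7 ∈ A


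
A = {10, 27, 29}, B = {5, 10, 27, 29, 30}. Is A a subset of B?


A ⊆ B means every element of A is in B.
All elements of A are in B.
So A ⊆ B.

Yes, A ⊆ B


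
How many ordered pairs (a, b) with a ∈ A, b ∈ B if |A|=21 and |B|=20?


|A × B| = |A| × |B|
= 21 × 20
= 420

|A × B| = 420


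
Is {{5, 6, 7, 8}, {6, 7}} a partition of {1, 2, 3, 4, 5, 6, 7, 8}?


A partition requires: (1) non-empty parts, (2) pairwise disjoint, (3) union = U
Parts: {5, 6, 7, 8}, {6, 7}
Union of parts: {5, 6, 7, 8}
U = {1, 2, 3, 4, 5, 6, 7, 8}
All non-empty? True
Pairwise disjoint? False
Covers U? False

No, not a valid partition


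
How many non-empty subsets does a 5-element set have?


Total subsets = 2^n = 2^5 = 32
Non-empty subsets exclude the empty set: 2^n - 1
= 32 - 1
= 31

Number of non-empty subsets = 31


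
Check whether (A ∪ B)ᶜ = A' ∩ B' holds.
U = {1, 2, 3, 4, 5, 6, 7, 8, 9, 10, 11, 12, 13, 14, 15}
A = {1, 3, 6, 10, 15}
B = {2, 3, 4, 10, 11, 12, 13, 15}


LHS: A ∪ B = {1, 2, 3, 4, 6, 10, 11, 12, 13, 15}
(A ∪ B)' = U \ (A ∪ B) = {5, 7, 8, 9, 14}
A' = {2, 4, 5, 7, 8, 9, 11, 12, 13, 14}, B' = {1, 5, 6, 7, 8, 9, 14}
Claimed RHS: A' ∩ B' = {5, 7, 8, 9, 14}
Identity is VALID: LHS = RHS = {5, 7, 8, 9, 14} ✓

Identity is valid. (A ∪ B)' = A' ∩ B' = {5, 7, 8, 9, 14}


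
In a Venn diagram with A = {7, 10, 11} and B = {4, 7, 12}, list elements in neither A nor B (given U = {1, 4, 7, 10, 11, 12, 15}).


A = {7, 10, 11}
B = {4, 7, 12}
Region: in neither A nor B (given U = {1, 4, 7, 10, 11, 12, 15})
Elements: {1, 15}

Elements in neither A nor B (given U = {1, 4, 7, 10, 11, 12, 15}): {1, 15}


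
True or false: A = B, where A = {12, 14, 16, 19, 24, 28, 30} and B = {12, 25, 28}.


Two sets are equal iff they have exactly the same elements.
A = {12, 14, 16, 19, 24, 28, 30}
B = {12, 25, 28}
Differences: {14, 16, 19, 24, 25, 30}
A ≠ B

No, A ≠ B


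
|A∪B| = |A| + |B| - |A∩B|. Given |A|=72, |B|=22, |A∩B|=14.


|A ∪ B| = |A| + |B| - |A ∩ B|
= 72 + 22 - 14
= 80

|A ∪ B| = 80
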